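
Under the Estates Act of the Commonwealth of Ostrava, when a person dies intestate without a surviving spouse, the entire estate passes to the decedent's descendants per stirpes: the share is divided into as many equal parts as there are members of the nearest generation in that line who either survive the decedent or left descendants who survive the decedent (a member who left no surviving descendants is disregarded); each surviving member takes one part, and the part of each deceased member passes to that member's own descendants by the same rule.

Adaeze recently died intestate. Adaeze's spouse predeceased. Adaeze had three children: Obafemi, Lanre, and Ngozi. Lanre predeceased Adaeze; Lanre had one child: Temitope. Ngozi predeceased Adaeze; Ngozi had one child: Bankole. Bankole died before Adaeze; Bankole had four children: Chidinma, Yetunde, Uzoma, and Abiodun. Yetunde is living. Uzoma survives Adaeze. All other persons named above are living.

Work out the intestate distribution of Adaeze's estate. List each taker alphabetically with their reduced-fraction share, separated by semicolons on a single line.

Abiodun 1/12; Chidinma 1/12; Obafemi 1/3; Temitope 1/3; Uzoma 1/12; Yetunde 1/12

There is no surviving spouse, so the entire estate passes to Adaeze's descendants per stirpes.
The estate is divided into 3 equal shares of 1/3 among Obafemi, Lanre, Ngozi.
Obafemi is living and takes 1/3.
Lanre predeceased; the 1/3 allotted to Lanre's branch passes to Lanre's issue by representation.
Temitope is the sole taker at this level and receives the full 1/3.
Ngozi predeceased; the 1/3 allotted to Ngozi's branch passes to Ngozi's issue by representation.
Bankole's line is the sole branch at this level, so the full 1/3 passes to Bankole's issue by representation.
The 1/3 is divided into 4 equal shares of 1/12 among Chidinma, Yetunde, Uzoma, Abiodun.
Chidinma is living and takes 1/12.
Yetunde is living and takes 1/12.
Uzoma is living and takes 1/12.
Abiodun is living and takes 1/12.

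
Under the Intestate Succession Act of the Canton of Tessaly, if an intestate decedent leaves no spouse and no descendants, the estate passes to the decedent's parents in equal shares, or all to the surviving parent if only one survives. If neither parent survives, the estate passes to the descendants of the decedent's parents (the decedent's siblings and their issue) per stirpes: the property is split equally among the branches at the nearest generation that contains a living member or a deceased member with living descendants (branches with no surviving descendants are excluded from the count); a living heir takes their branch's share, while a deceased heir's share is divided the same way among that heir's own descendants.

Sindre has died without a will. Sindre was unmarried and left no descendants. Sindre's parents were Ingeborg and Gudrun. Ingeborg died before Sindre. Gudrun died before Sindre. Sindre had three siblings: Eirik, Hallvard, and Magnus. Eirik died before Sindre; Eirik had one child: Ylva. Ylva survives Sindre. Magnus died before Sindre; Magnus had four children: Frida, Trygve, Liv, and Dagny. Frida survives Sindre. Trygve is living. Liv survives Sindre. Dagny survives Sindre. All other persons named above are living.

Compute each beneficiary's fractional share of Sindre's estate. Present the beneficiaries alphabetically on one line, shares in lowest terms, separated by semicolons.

Neither parent survives and there are no descendants, so the estate passes to Sindre's siblings and their issue per stirpes.
The estate is divided into 3 equal shares of 1/3 among Eirik, Hallvard, Magnus.
Eirik predeceased; the 1/3 allotted to Eirik's branch passes to Eirik's issue by representation.
Ylva is the sole taker at this level and receives the full 1/3.
Hallvard is living and takes 1/3.
Magnus predeceased; the 1/3 allotted to Magnus's branch passes to Magnus's issue by representation.
The 1/3 is divided into 4 equal shares of 1/12 among Frida, Trygve, Liv, Dagny.
Frida is living and takes 1/12.
Trygve is living and takes 1/12.
Liv is living and takes 1/12.
Dagny is living and takes 1/12.

Dagny 1/12; Frida 1/12; Hallvard 1/3; Liv 1/12; Trygve 1/12; Ylva 1/3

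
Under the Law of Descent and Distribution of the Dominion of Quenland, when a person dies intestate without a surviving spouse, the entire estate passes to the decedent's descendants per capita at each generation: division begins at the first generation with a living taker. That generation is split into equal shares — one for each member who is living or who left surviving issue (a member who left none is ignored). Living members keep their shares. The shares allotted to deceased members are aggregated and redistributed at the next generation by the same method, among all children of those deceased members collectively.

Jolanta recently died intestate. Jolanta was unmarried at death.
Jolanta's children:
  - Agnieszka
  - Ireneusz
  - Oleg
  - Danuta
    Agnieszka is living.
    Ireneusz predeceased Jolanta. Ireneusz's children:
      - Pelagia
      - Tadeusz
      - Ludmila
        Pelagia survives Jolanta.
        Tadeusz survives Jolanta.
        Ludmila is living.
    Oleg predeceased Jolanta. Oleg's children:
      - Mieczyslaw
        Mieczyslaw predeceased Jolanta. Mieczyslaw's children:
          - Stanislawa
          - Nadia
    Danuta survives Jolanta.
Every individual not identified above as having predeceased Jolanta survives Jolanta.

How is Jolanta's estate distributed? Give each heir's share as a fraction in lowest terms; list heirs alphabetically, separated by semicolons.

There is no surviving spouse, so the entire estate passes to Jolanta's descendants per capita at each generation.
At generation 1 (Agnieszka, Ireneusz, Oleg, Danuta) there are 4 shares of (1)/4 = 1/4 each.
Living: Agnieszka and Danuta — each takes 1/4.
Deceased: Ireneusz and Oleg. Their combined 1/2 is pooled and carried to generation 2.
At generation 2 (Pelagia, Tadeusz, Ludmila, Mieczyslaw) there are 4 shares of (1/2)/4 = 1/8 each.
Living: Pelagia, Tadeusz, and Ludmila — each takes 1/8.
Deceased: Mieczyslaw. That 1/8 share is carried to generation 3.
At generation 3 (Stanislawa, Nadia) there are 2 shares of (1/8)/2 = 1/16 each.
Living: Stanislawa and Nadia — each takes 1/16.

Agnieszka 1/4; Danuta 1/4; Ludmila 1/8; Nadia 1/16; Pelagia 1/8; Stanislawa 1/16; Tadeusz 1/8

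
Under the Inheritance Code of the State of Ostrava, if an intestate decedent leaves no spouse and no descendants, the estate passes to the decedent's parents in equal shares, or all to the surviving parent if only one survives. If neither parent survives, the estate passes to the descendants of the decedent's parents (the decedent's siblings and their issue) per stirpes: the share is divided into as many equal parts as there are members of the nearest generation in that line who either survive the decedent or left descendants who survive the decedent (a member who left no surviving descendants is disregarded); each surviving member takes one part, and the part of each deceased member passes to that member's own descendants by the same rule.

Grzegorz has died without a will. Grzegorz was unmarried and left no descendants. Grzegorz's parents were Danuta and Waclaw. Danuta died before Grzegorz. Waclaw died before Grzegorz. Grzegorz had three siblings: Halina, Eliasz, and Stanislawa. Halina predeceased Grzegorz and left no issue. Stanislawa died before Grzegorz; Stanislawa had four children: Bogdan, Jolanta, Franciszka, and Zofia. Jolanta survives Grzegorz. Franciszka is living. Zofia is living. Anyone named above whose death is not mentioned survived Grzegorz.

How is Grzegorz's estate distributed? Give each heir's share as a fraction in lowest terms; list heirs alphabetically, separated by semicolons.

Neither parent survives and there are no descendants, so the estate passes to Grzegorz's siblings and their issue per stirpes.
Halina left no surviving issue, so that branch lapses and is disregarded.
The estate is divided into 2 equal shares of 1/2 among Eliasz, Stanislawa.
Eliasz is living and takes 1/2.
Stanislawa predeceased; the 1/2 allotted to Stanislawa's branch passes to Stanislawa's issue by representation.
The 1/2 is divided into 4 equal shares of 1/8 among Bogdan, Jolanta, Franciszka, Zofia.
Bogdan is living and takes 1/8.
Jolanta is living and takes 1/8.
Franciszka is living and takes 1/8.
Zofia is living and takes 1/8.

Bogdan 1/8; Eliasz 1/2; Franciszka 1/8; Jolanta 1/8; Zofia 1/8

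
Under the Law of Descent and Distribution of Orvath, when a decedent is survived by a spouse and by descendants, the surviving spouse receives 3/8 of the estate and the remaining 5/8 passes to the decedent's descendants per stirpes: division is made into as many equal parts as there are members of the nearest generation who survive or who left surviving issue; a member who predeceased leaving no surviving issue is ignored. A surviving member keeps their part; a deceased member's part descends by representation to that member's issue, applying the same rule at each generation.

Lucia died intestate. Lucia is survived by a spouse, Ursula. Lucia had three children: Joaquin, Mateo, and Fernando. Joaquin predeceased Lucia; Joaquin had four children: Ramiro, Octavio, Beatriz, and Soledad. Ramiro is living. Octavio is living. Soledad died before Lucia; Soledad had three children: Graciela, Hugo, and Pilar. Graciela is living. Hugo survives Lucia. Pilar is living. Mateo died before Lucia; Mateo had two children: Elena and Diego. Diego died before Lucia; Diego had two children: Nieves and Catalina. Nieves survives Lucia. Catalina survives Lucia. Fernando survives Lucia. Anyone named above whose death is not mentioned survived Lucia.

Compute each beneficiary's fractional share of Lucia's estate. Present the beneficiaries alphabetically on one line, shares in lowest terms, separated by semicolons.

Ursula, as surviving spouse, takes 3/8.
The remaining 5/8 passes to Lucia's descendants per stirpes.
The 5/8 is divided into 3 equal shares of 5/24 among Joaquin, Mateo, Fernando.
Joaquin predeceased; the 5/24 allotted to Joaquin's branch passes to Joaquin's issue by representation.
The 5/24 is divided into 4 equal shares of 5/96 among Ramiro, Octavio, Beatriz, Soledad.
Ramiro is living and takes 5/96.
Octavio is living and takes 5/96.
Beatriz is living and takes 5/96.
Soledad predeceased; the 5/96 allotted to Soledad's branch passes to Soledad's issue by representation.
The 5/96 is divided into 3 equal shares of 5/288 among Graciela, Hugo, Pilar.
Graciela is living and takes 5/288.
Hugo is living and takes 5/288.
Pilar is living and takes 5/288.
Mateo predeceased; the 5/24 allotted to Mateo's branch passes to Mateo's issue by representation.
The 5/24 is divided into 2 equal shares of 5/48 among Elena, Diego.
Elena is living and takes 5/48.
Diego predeceased; the 5/48 allotted to Diego's branch passes to Diego's issue by representation.
The 5/48 is divided into 2 equal shares of 5/96 among Nieves, Catalina.
Nieves is living and takes 5/96.
Catalina is living and takes 5/96.
Fernando is living and takes 5/24.

Beatriz 5/96; Catalina 5/96; Elena 5/48; Fernando 5/24; Graciela 5/288; Hugo 5/288; Nieves 5/96; Octavio 5/96; Pilar 5/288; Ramiro 5/96; Ursula 3/8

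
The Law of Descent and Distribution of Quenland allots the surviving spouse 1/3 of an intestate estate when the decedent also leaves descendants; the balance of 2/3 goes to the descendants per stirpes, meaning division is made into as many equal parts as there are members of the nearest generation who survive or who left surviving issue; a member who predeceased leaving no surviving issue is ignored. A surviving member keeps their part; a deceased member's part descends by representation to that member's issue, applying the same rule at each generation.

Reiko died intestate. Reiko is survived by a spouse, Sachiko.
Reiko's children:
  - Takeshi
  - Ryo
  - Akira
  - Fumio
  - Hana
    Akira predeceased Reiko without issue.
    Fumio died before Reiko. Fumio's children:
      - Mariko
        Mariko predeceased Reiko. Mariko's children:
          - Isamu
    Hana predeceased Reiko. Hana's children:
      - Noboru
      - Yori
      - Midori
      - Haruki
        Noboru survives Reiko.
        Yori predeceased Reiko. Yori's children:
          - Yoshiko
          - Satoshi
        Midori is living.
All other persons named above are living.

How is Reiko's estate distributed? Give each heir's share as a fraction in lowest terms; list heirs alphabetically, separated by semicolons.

Haruki 1/24; Isamu 1/6; Midori 1/24; Noboru 1/24; Ryo 1/6; Sachiko 1/3; Satoshi 1/48; Takeshi 1/6; Yoshiko 1/48

Sachiko, as surviving spouse, takes 1/3.
The remaining 2/3 passes to Reiko's descendants per stirpes.
Akira left no surviving issue, so that branch lapses and is disregarded.
The 2/3 is divided into 4 equal shares of 1/6 among Takeshi, Ryo, Fumio, Hana.
Takeshi is living and takes 1/6.
Ryo is living and takes 1/6.
Fumio predeceased; the 1/6 allotted to Fumio's branch passes to Fumio's issue by representation.
Mariko's line is the sole branch at this level, so the full 1/6 passes to Mariko's issue by representation.
Isamu is the sole taker at this level and receives the full 1/6.
Hana predeceased; the 1/6 allotted to Hana's branch passes to Hana's issue by representation.
The 1/6 is divided into 4 equal shares of 1/24 among Noboru, Yori, Midori, Haruki.
Noboru is living and takes 1/24.
Yori predeceased; the 1/24 allotted to Yori's branch passes to Yori's issue by representation.
The 1/24 is divided into 2 equal shares of 1/48 among Yoshiko, Satoshi.
Yoshiko is living and takes 1/48.
Satoshi is living and takes 1/48.
Midori is living and takes 1/24.
Haruki is living and takes 1/24.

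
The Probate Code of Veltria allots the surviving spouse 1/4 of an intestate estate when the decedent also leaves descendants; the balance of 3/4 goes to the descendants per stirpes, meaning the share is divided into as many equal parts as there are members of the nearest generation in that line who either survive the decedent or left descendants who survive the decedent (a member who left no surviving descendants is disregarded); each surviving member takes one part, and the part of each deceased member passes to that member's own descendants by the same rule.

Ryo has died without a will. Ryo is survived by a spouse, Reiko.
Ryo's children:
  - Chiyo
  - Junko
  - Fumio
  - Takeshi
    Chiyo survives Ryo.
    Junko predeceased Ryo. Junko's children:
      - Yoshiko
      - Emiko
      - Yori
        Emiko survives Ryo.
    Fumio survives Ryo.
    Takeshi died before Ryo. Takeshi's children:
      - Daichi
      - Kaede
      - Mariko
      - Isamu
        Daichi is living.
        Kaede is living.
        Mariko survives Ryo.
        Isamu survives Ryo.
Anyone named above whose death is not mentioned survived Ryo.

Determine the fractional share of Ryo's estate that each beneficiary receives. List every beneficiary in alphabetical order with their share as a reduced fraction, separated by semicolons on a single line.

Chiyo 3/16; Daichi 3/64; Emiko 1/16; Fumio 3/16; Isamu 3/64; Kaede 3/64; Mariko 3/64; Reiko 1/4; Yori 1/16; Yoshiko 1/16

Reiko, as surviving spouse, takes 1/4.
The remaining 3/4 passes to Ryo's descendants per stirpes.
The 3/4 is divided into 4 equal shares of 3/16 among Chiyo, Junko, Fumio, Takeshi.
Chiyo is living and takes 3/16.
Junko predeceased; the 3/16 allotted to Junko's branch passes to Junko's issue by representation.
The 3/16 is divided into 3 equal shares of 1/16 among Yoshiko, Emiko, Yori.
Yoshiko is living and takes 1/16.
Emiko is living and takes 1/16.
Yori is living and takes 1/16.
Fumio is living and takes 3/16.
Takeshi predeceased; the 3/16 allotted to Takeshi's branch passes to Takeshi's issue by representation.
The 3/16 is divided into 4 equal shares of 3/64 among Daichi, Kaede, Mariko, Isamu.
Daichi is living and takes 3/64.
Kaede is living and takes 3/64.
Mariko is living and takes 3/64.
Isamu is living and takes 3/64.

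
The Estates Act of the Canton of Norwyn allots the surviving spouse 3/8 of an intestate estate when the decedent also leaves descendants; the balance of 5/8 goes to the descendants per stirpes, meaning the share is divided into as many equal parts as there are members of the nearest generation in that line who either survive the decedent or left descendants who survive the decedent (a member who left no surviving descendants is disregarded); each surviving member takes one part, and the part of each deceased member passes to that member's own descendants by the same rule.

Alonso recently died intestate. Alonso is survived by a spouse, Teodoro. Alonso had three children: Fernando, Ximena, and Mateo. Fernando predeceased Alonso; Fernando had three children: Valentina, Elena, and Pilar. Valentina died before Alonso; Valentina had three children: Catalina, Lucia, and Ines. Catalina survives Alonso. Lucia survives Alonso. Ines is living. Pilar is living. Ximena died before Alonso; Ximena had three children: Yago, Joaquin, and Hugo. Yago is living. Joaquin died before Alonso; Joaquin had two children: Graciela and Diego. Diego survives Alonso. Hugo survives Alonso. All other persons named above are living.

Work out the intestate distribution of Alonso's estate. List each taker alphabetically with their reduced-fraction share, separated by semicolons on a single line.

Catalina 5/216; Diego 5/144; Elena 5/72; Graciela 5/144; Hugo 5/72; Ines 5/216; Lucia 5/216; Mateo 5/24; Pilar 5/72; Teodoro 3/8; Yago 5/72

Teodoro, as surviving spouse, takes 3/8.
The remaining 5/8 passes to Alonso's descendants per stirpes.
The 5/8 is divided into 3 equal shares of 5/24 among Fernando, Ximena, Mateo.
Fernando predeceased; the 5/24 allotted to Fernando's branch passes to Fernando's issue by representation.
The 5/24 is divided into 3 equal shares of 5/72 among Valentina, Elena, Pilar.
Valentina predeceased; the 5/72 allotted to Valentina's branch passes to Valentina's issue by representation.
The 5/72 is divided into 3 equal shares of 5/216 among Catalina, Lucia, Ines.
Catalina is living and takes 5/216.
Lucia is living and takes 5/216.
Ines is living and takes 5/216.
Elena is living and takes 5/72.
Pilar is living and takes 5/72.
Ximena predeceased; the 5/24 allotted to Ximena's branch passes to Ximena's issue by representation.
The 5/24 is divided into 3 equal shares of 5/72 among Yago, Joaquin, Hugo.
Yago is living and takes 5/72.
Joaquin predeceased; the 5/72 allotted to Joaquin's branch passes to Joaquin's issue by representation.
The 5/72 is divided into 2 equal shares of 5/144 among Graciela, Diego.
Graciela is living and takes 5/144.
Diego is living and takes 5/144.
Hugo is living and takes 5/72.
Mateo is living and takes 5/24.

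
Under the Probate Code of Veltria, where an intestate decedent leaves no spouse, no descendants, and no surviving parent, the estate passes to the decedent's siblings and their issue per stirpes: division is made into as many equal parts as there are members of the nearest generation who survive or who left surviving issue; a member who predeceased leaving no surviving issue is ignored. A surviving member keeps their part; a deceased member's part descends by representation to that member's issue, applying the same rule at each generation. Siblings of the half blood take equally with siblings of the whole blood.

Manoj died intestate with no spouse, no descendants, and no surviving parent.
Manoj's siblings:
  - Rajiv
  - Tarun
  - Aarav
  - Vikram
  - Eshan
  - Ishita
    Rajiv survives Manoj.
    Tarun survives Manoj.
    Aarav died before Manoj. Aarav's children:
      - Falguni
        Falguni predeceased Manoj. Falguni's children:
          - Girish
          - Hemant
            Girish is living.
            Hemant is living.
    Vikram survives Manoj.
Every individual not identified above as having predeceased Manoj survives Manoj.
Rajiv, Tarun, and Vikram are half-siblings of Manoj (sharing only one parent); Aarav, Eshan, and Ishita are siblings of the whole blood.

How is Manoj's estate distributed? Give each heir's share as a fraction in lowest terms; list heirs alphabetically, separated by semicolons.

Eshan 1/6; Girish 1/12; Hemant 1/12; Ishita 1/6; Rajiv 1/6; Tarun 1/6; Vikram 1/6

No spouse, descendants, or parent survives, so the estate passes to Manoj's siblings per stirpes.
Half-blood and whole-blood siblings take equally under the stated rule.
The estate is divided into 6 equal shares of 1/6 among Rajiv, Tarun, Aarav, Vikram, Eshan, Ishita.
Rajiv is living and takes 1/6.
Tarun is living and takes 1/6.
Aarav predeceased; the 1/6 allotted to Aarav's branch passes to Aarav's issue by representation.
Falguni's line is the sole branch at this level, so the full 1/6 passes to Falguni's issue by representation.
The 1/6 is divided into 2 equal shares of 1/12 among Girish, Hemant.
Girish is living and takes 1/12.
Hemant is living and takes 1/12.
Vikram is living and takes 1/6.
Eshan is living and takes 1/6.
Ishita is living and takes 1/6.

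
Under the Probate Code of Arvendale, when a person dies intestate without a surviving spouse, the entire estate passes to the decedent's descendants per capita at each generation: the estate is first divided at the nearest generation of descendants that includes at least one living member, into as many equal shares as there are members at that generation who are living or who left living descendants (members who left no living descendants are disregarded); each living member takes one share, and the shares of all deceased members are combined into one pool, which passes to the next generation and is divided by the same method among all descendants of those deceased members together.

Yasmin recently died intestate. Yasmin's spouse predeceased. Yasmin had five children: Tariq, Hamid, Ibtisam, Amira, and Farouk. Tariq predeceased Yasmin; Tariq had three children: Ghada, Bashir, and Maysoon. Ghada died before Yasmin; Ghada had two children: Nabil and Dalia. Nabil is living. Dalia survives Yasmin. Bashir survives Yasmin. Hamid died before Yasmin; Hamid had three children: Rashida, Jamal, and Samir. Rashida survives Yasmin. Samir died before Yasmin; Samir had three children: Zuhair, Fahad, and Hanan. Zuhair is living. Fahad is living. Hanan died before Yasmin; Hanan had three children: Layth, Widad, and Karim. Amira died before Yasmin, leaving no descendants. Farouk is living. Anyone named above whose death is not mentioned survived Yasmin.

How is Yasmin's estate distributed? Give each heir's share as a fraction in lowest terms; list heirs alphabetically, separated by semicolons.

Bashir 1/12; Dalia 1/30; Fahad 1/30; Farouk 1/4; Ibtisam 1/4; Jamal 1/12; Karim 1/90; Layth 1/90; Maysoon 1/12; Nabil 1/30; Rashida 1/12; Widad 1/90; Zuhair 1/30

There is no surviving spouse, so the entire estate passes to Yasmin's descendants per capita at each generation.
At generation 1 (Tariq, Hamid, Ibtisam, Farouk) there are 4 shares of (1)/4 = 1/4 each.
Living: Ibtisam and Farouk — each takes 1/4.
Deceased: Tariq and Hamid. Their combined 1/2 is pooled and carried to generation 2.
At generation 2 (Ghada, Bashir, Maysoon, Rashida, Jamal, Samir) there are 6 shares of (1/2)/6 = 1/12 each.
Living: Bashir, Maysoon, Rashida, and Jamal — each takes 1/12.
Deceased: Ghada and Samir. Their combined 1/6 is pooled and carried to generation 3.
At generation 3 (Nabil, Dalia, Zuhair, Fahad, Hanan) there are 5 shares of (1/6)/5 = 1/30 each.
Living: Nabil, Dalia, Zuhair, and Fahad — each takes 1/30.
Deceased: Hanan. That 1/30 share is carried to generation 4.
At generation 4 (Layth, Widad, Karim) there are 3 shares of (1/30)/3 = 1/90 each.
Living: Layth, Widad, and Karim — each takes 1/90.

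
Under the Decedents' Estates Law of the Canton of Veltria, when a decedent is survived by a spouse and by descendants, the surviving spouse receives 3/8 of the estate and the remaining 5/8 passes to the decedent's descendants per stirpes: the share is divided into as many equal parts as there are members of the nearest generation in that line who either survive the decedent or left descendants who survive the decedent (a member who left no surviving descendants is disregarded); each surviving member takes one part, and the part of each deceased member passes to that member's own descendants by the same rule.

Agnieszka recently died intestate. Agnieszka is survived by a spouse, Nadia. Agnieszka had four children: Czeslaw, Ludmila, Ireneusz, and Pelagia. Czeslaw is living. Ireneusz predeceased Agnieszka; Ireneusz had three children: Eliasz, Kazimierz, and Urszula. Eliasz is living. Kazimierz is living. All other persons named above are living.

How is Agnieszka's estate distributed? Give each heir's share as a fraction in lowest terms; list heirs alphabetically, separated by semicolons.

Nadia, as surviving spouse, takes 3/8.
The remaining 5/8 passes to Agnieszka's descendants per stirpes.
The 5/8 is divided into 4 equal shares of 5/32 among Czeslaw, Ludmila, Ireneusz, Pelagia.
Czeslaw is living and takes 5/32.
Ludmila is living and takes 5/32.
Ireneusz predeceased; the 5/32 allotted to Ireneusz's branch passes to Ireneusz's issue by representation.
The 5/32 is divided into 3 equal shares of 5/96 among Eliasz, Kazimierz, Urszula.
Eliasz is living and takes 5/96.
Kazimierz is living and takes 5/96.
Urszula is living and takes 5/96.
Pelagia is living and takes 5/32.

Czeslaw 5/32; Eliasz 5/96; Kazimierz 5/96; Ludmila 5/32; Nadia 3/8; Pelagia 5/32; Urszula 5/96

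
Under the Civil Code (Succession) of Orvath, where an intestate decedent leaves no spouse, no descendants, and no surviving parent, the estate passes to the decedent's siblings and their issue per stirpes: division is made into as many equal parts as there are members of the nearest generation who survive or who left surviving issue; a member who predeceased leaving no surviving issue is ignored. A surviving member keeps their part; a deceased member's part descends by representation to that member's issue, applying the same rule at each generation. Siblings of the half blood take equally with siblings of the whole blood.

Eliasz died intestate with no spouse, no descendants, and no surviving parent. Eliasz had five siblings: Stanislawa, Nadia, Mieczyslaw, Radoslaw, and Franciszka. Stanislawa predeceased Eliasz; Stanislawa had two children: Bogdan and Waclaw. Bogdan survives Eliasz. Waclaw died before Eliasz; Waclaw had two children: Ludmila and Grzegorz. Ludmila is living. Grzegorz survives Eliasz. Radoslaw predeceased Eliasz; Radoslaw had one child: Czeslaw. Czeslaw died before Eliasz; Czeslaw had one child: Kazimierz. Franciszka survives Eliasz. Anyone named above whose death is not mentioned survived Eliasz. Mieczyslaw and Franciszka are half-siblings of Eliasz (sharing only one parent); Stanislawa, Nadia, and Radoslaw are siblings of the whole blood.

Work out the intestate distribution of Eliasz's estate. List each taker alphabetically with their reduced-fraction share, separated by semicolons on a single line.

Bogdan 1/10; Franciszka 1/5; Grzegorz 1/20; Kazimierz 1/5; Ludmila 1/20; Mieczyslaw 1/5; Nadia 1/5

No spouse, descendants, or parent survives, so the estate passes to Eliasz's siblings per stirpes.
Half-blood and whole-blood siblings take equally under the stated rule.
The estate is divided into 5 equal shares of 1/5 among Stanislawa, Nadia, Mieczyslaw, Radoslaw, Franciszka.
Stanislawa predeceased; the 1/5 allotted to Stanislawa's branch passes to Stanislawa's issue by representation.
The 1/5 is divided into 2 equal shares of 1/10 among Bogdan, Waclaw.
Bogdan is living and takes 1/10.
Waclaw predeceased; the 1/10 allotted to Waclaw's branch passes to Waclaw's issue by representation.
The 1/10 is divided into 2 equal shares of 1/20 among Ludmila, Grzegorz.
Ludmila is living and takes 1/20.
Grzegorz is living and takes 1/20.
Nadia is living and takes 1/5.
Mieczyslaw is living and takes 1/5.
Radoslaw predeceased; the 1/5 allotted to Radoslaw's branch passes to Radoslaw's issue by representation.
Czeslaw's line is the sole branch at this level, so the full 1/5 passes to Czeslaw's issue by representation.
Kazimierz is the sole taker at this level and receives the full 1/5.
Franciszka is living and takes 1/5.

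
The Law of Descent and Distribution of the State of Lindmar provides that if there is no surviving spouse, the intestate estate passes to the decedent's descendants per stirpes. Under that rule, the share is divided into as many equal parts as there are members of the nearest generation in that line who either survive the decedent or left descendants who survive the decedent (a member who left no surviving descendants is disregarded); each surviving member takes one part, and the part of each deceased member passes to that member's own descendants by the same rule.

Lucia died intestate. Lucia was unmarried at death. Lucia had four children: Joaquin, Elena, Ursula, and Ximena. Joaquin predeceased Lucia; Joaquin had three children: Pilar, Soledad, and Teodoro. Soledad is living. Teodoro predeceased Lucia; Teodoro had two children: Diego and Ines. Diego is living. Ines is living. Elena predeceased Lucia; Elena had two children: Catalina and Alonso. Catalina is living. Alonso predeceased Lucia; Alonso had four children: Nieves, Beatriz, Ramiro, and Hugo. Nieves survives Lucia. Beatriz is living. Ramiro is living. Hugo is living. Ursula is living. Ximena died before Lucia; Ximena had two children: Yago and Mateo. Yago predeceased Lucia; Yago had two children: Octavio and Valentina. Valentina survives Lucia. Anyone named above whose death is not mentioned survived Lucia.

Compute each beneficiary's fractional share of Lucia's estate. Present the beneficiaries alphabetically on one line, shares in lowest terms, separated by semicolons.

Beatriz 1/32; Catalina 1/8; Diego 1/24; Hugo 1/32; Ines 1/24; Mateo 1/8; Nieves 1/32; Octavio 1/16; Pilar 1/12; Ramiro 1/32; Soledad 1/12; Ursula 1/4; Valentina 1/16

There is no surviving spouse, so the entire estate passes to Lucia's descendants per stirpes.
The estate is divided into 4 equal shares of 1/4 among Joaquin, Elena, Ursula, Ximena.
Joaquin predeceased; the 1/4 allotted to Joaquin's branch passes to Joaquin's issue by representation.
The 1/4 is divided into 3 equal shares of 1/12 among Pilar, Soledad, Teodoro.
Pilar is living and takes 1/12.
Soledad is living and takes 1/12.
Teodoro predeceased; the 1/12 allotted to Teodoro's branch passes to Teodoro's issue by representation.
The 1/12 is divided into 2 equal shares of 1/24 among Diego, Ines.
Diego is living and takes 1/24.
Ines is living and takes 1/24.
Elena predeceased; the 1/4 allotted to Elena's branch passes to Elena's issue by representation.
The 1/4 is divided into 2 equal shares of 1/8 among Catalina, Alonso.
Catalina is living and takes 1/8.
Alonso predeceased; the 1/8 allotted to Alonso's branch passes to Alonso's issue by representation.
The 1/8 is divided into 4 equal shares of 1/32 among Nieves, Beatriz, Ramiro, Hugo.
Nieves is living and takes 1/32.
Beatriz is living and takes 1/32.
Ramiro is living and takes 1/32.
Hugo is living and takes 1/32.
Ursula is living and takes 1/4.
Ximena predeceased; the 1/4 allotted to Ximena's branch passes to Ximena's issue by representation.
The 1/4 is divided into 2 equal shares of 1/8 among Yago, Mateo.
Yago predeceased; the 1/8 allotted to Yago's branch passes to Yago's issue by representation.
The 1/8 is divided into 2 equal shares of 1/16 among Octavio, Valentina.
Octavio is living and takes 1/16.
Valentina is living and takes 1/16.
Mateo is living and takes 1/8.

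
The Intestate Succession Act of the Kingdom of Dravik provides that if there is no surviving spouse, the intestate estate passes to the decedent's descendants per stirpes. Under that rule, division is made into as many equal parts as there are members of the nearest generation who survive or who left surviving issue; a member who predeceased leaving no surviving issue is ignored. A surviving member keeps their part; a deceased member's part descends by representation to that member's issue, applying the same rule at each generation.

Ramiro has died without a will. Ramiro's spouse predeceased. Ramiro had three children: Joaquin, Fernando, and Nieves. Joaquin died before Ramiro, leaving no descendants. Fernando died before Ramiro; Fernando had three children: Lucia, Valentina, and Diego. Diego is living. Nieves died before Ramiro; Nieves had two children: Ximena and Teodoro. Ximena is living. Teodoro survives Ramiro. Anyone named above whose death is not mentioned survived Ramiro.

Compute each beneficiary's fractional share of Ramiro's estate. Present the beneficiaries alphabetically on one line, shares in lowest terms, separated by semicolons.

There is no surviving spouse, so the entire estate passes to Ramiro's descendants per stirpes.
Joaquin left no surviving issue, so that branch lapses and is disregarded.
The estate is divided into 2 equal shares of 1/2 among Fernando, Nieves.
Fernando predeceased; the 1/2 allotted to Fernando's branch passes to Fernando's issue by representation.
The 1/2 is divided into 3 equal shares of 1/6 among Lucia, Valentina, Diego.
Lucia is living and takes 1/6.
Valentina is living and takes 1/6.
Diego is living and takes 1/6.
Nieves predeceased; the 1/2 allotted to Nieves's branch passes to Nieves's issue by representation.
The 1/2 is divided into 2 equal shares of 1/4 among Ximena, Teodoro.
Ximena is living and takes 1/4.
Teodoro is living and takes 1/4.

Diego 1/6; Lucia 1/6; Teodoro 1/4; Valentina 1/6; Ximena 1/4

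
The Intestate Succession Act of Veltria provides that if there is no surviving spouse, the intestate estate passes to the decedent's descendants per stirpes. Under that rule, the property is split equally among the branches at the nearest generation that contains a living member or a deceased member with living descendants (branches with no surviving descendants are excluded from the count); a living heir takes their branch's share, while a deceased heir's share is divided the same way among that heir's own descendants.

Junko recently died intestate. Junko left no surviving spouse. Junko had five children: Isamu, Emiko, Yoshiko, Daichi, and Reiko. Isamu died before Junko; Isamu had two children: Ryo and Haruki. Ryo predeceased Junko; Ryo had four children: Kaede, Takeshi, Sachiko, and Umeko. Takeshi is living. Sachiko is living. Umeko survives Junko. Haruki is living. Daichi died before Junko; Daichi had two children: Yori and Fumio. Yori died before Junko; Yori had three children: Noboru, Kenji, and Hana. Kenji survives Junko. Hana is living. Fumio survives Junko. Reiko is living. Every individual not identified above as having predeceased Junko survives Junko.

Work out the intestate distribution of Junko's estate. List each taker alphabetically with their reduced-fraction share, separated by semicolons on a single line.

Emiko 1/5; Fumio 1/10; Hana 1/30; Haruki 1/10; Kaede 1/40; Kenji 1/30; Noboru 1/30; Reiko 1/5; Sachiko 1/40; Takeshi 1/40; Umeko 1/40; Yoshiko 1/5

There is no surviving spouse, so the entire estate passes to Junko's descendants per stirpes.
The estate is divided into 5 equal shares of 1/5 among Isamu, Emiko, Yoshiko, Daichi, Reiko.
Isamu predeceased; the 1/5 allotted to Isamu's branch passes to Isamu's issue by representation.
The 1/5 is divided into 2 equal shares of 1/10 among Ryo, Haruki.
Ryo predeceased; the 1/10 allotted to Ryo's branch passes to Ryo's issue by representation.
The 1/10 is divided into 4 equal shares of 1/40 among Kaede, Takeshi, Sachiko, Umeko.
Kaede is living and takes 1/40.
Takeshi is living and takes 1/40.
Sachiko is living and takes 1/40.
Umeko is living and takes 1/40.
Haruki is living and takes 1/10.
Emiko is living and takes 1/5.
Yoshiko is living and takes 1/5.
Daichi predeceased; the 1/5 allotted to Daichi's branch passes to Daichi's issue by representation.
The 1/5 is divided into 2 equal shares of 1/10 among Yori, Fumio.
Yori predeceased; the 1/10 allotted to Yori's branch passes to Yori's issue by representation.
The 1/10 is divided into 3 equal shares of 1/30 among Noboru, Kenji, Hana.
Noboru is living and takes 1/30.
Kenji is living and takes 1/30.
Hana is living and takes 1/30.
Fumio is living and takes 1/10.
Reiko is living and takes 1/5.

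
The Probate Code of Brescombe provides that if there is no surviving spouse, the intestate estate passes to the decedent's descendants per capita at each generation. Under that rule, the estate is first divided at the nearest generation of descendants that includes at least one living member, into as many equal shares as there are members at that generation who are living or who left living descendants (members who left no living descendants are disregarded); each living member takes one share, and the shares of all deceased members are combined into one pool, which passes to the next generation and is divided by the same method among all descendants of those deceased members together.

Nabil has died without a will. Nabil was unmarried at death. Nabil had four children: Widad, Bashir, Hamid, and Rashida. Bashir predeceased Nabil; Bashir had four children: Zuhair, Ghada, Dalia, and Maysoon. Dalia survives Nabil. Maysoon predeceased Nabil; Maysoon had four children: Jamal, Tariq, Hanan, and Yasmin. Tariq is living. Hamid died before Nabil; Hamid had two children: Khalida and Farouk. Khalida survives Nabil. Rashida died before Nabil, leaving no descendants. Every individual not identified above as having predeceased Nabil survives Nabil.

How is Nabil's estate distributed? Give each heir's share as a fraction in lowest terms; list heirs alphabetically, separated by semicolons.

Dalia 1/9; Farouk 1/9; Ghada 1/9; Hanan 1/36; Jamal 1/36; Khalida 1/9; Tariq 1/36; Widad 1/3; Yasmin 1/36; Zuhair 1/9

There is no surviving spouse, so the entire estate passes to Nabil's descendants per capita at each generation.
At generation 1 (Widad, Bashir, Hamid) there are 3 shares of (1)/3 = 1/3 each.
Living: Widad — each takes 1/3.
Deceased: Bashir and Hamid. Their combined 2/3 is pooled and carried to generation 2.
At generation 2 (Zuhair, Ghada, Dalia, Maysoon, Khalida, Farouk) there are 6 shares of (2/3)/6 = 1/9 each.
Living: Zuhair, Ghada, Dalia, Khalida, and Farouk — each takes 1/9.
Deceased: Maysoon. That 1/9 share is carried to generation 3.
At generation 3 (Jamal, Tariq, Hanan, Yasmin) there are 4 shares of (1/9)/4 = 1/36 each.
Living: Jamal, Tariq, Hanan, and Yasmin — each takes 1/36.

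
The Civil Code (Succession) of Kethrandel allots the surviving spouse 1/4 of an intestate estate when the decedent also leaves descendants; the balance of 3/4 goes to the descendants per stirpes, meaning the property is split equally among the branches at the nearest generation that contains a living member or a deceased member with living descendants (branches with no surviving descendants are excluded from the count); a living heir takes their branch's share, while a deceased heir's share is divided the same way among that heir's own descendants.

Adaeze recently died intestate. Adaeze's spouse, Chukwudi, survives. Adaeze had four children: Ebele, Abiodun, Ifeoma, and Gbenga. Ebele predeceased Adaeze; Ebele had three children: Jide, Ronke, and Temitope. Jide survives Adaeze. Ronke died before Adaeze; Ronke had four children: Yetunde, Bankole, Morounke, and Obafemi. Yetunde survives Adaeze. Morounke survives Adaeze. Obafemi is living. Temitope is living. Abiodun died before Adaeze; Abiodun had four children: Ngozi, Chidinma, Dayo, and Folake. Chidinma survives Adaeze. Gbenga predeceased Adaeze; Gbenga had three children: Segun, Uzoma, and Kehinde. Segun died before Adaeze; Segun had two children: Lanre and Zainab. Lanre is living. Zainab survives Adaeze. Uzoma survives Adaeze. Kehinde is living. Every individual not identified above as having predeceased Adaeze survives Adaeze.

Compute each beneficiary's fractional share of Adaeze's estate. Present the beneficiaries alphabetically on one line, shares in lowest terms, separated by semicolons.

Bankole 1/64; Chidinma 3/64; Chukwudi 1/4; Dayo 3/64; Folake 3/64; Ifeoma 3/16; Jide 1/16; Kehinde 1/16; Lanre 1/32; Morounke 1/64; Ngozi 3/64; Obafemi 1/64; Temitope 1/16; Uzoma 1/16; Yetunde 1/64; Zainab 1/32

Chukwudi, as surviving spouse, takes 1/4.
The remaining 3/4 passes to Adaeze's descendants per stirpes.
The 3/4 is divided into 4 equal shares of 3/16 among Ebele, Abiodun, Ifeoma, Gbenga.
Ebele predeceased; the 3/16 allotted to Ebele's branch passes to Ebele's issue by representation.
The 3/16 is divided into 3 equal shares of 1/16 among Jide, Ronke, Temitope.
Jide is living and takes 1/16.
Ronke predeceased; the 1/16 allotted to Ronke's branch passes to Ronke's issue by representation.
The 1/16 is divided into 4 equal shares of 1/64 among Yetunde, Bankole, Morounke, Obafemi.
Yetunde is living and takes 1/64.
Bankole is living and takes 1/64.
Morounke is living and takes 1/64.
Obafemi is living and takes 1/64.
Temitope is living and takes 1/16.
Abiodun predeceased; the 3/16 allotted to Abiodun's branch passes to Abiodun's issue by representation.
The 3/16 is divided into 4 equal shares of 3/64 among Ngozi, Chidinma, Dayo, Folake.
Ngozi is living and takes 3/64.
Chidinma is living and takes 3/64.
Dayo is living and takes 3/64.
Folake is living and takes 3/64.
Ifeoma is living and takes 3/16.
Gbenga predeceased; the 3/16 allotted to Gbenga's branch passes to Gbenga's issue by representation.
The 3/16 is divided into 3 equal shares of 1/16 among Segun, Uzoma, Kehinde.
Segun predeceased; the 1/16 allotted to Segun's branch passes to Segun's issue by representation.
The 1/16 is divided into 2 equal shares of 1/32 among Lanre, Zainab.
Lanre is living and takes 1/32.
Zainab is living and takes 1/32.
Uzoma is living and takes 1/16.
Kehinde is living and takes 1/16.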